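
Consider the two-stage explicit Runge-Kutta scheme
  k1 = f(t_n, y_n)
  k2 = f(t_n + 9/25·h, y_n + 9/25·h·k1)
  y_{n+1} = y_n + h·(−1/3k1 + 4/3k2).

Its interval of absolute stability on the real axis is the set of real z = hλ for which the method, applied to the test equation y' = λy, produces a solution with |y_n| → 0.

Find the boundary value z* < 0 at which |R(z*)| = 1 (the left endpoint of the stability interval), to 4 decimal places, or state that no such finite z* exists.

Set f=λy, z=hλ:
  k1=λy_n ⇒ h·k1=z·y_n;  k2=λ(1+9/25z)y_n ⇒ h·k2=z(1+9/25z)y_n
  y_{n+1}/y_n = 1 − 1/3z + 4/3z(1+9/25z) = 1 + z + 12/25z²
  so R(z) = 1 + z + 12/25z².

Solve |R(x)|<1 on ℝ⁻.
x=-1.42: |R|=0.5479
R=1: x+12/25x²=0 ⇒ x=−25/12=-2.0833; min R=1−1/(4·12/25)=0.4792>−1
Confirm numerically:
  x=-1.889: |R|=0.82379 <1
  x=-1.332: |R|=0.51963 <1
  x=-1.264: |R|=0.50289 <1
  x=-1.042: |R|=0.47917 <1
  x=-2.491: |R|=1.48744 >1
  x=-2.426: |R|=1.39903 >1
Interval (-2.0833, 0).

left endpoint -2.0833.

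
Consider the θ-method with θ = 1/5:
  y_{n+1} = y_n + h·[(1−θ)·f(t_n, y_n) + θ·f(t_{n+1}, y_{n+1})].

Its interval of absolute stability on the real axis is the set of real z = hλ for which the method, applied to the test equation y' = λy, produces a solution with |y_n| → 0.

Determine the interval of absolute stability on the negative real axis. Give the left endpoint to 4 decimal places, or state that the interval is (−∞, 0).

Test eqn y'=λy, z=hλ:
  y_{n+1} = y_n + z·[4/5·y_n + 1/5·y_{n+1}] ⇒ (1 − 1/5z)y_{n+1} = (1 + 4/5z)y_n
  so R(z) = (1 + 4/5z)/(1 − 1/5z).

Need |R(x)|<1, x<0.
x=-0.57: |R|=0.4883
R=−1: 1+4/5x = −1+1/5x ⇒ -3/5x=2 ⇒ x=2/(-3/5)=-3.3333
Confirm numerically:
  x=-2.998: |R|=0.87422 <1
  x=-2.045: |R|=0.45138 <1
  x=-2.029: |R|=0.44331 <1
  x=-3.715: |R|=1.13138 >1
  x=-3.555: |R|=1.07773 >1
So |R|<1 on (-3.3333, 0).

z∈(-3.3333,0).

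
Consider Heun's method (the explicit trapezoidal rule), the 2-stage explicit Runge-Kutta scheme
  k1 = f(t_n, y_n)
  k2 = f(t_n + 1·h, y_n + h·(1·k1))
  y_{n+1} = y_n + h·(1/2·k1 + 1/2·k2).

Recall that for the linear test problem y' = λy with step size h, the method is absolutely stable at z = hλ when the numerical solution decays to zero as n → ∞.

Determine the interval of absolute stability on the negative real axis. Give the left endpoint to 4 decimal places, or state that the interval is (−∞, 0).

z∈(-2.0000,0).

Test eqn y'=λy, z=hλ:
  order 2, 2-stage ⇒ R(z)=1+z+z^2/2
  (e.g. R(-0.65)=0.56125, |R|=0.56125)

Find x<0 with |R(x)|<1.
x=-0.65: |R|=0.5613
|R(-1.84)|=0.8528 |R(-1.4)|=0.5800 |R(-1.25)|=0.5312
Bisect:
  x_lo=-2.3156 |R|=1.3654  x_hi=-0.3821 |R|=0.6909
  mid=-1.34883 |R|=0.56084 →hi
  mid=-1.83221 |R|=0.84629 →hi
  mid=-2.07391 |R|=1.07664 →lo
  mid=-1.95306 |R|=0.95416 →hi
  mid=-2.01348 |R|=1.01357 →lo
  mid=-1.98327 |R|=0.98341 →hi
  mid=-1.99838 |R|=0.99838 →hi
  mid=-2.00593 |R|=1.00595 →lo
  mid=-2.00215 |R|=1.00216 →lo
  ...
  [-2.00003,-1.99991] ⇒ x*=-2.0000
Interval (-2.0000, 0).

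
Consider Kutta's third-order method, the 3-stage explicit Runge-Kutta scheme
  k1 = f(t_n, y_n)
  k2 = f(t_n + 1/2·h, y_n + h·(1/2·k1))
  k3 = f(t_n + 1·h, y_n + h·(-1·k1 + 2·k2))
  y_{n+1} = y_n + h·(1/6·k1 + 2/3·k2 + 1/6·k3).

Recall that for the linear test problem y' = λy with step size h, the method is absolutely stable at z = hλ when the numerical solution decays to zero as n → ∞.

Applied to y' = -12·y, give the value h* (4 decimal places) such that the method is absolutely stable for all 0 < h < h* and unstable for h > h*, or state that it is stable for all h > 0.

Test eqn y'=λy, z=hλ:
  order 3, 3-stage ⇒ R(z)=1+z+z^2/2+z^3/6
  (e.g. R(-1.14)=0.26288, |R|=0.26288)

Find x<0 with |R(x)|<1.
x=-1.14: |R|=0.2629
|R(-2.4)|=0.8240 |R(-1.9)|=0.2382 |R(-1.02)|=0.3233
Bisect:
  x_lo=-2.9517 |R|=1.8817  x_hi=-0.1915 |R|=0.8256
  mid=-1.57164 |R|=0.01638 →hi
  mid=-2.26170 |R|=0.63226 →hi
  mid=-2.60672 |R|=1.16134 →lo
  mid=-2.43421 |R|=0.87546 →hi
  mid=-2.52047 |R|=1.01274 →lo
  mid=-2.47734 |R|=0.94272 →hi
  mid=-2.49890 |R|=0.97738 →hi
  ...
  [-2.51288,-2.51272] ⇒ x*=-2.5127
So |R|<1 on (-2.5127, 0).

(-2.5127,0); λ=-12 ⇒ h* = 0.2094.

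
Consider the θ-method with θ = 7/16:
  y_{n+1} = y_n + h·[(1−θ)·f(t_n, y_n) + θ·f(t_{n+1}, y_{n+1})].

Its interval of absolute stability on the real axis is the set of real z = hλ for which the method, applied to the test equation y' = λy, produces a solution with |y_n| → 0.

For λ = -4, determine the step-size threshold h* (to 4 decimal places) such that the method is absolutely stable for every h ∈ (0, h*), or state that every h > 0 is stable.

Set f=λy, z=hλ:
  y_{n+1} = y_n + z·[9/16·y_n + 7/16·y_{n+1}] ⇒ (1 − 7/16z)y_{n+1} = (1 + 9/16z)y_n
  R(z) = (1 + 9/16z)/(1 − 7/16z).

Boundary: |R(x)|=1, x<0.
x=-1.68: |R|=0.0317
R=−1: 1+9/16x = −1+7/16x ⇒ -1/8x=2 ⇒ x=2/(-1/8)=-16.0000
Confirm numerically:
  x=-13.595: |R|=0.95673 <1
  x=-11.083: |R|=0.89491 <1
  x=-8.181: |R|=0.78656 <1
  x=-6.516: |R|=0.69214 <1
  x=-16.397: |R|=1.00607 >1
  x=-16.250: |R|=1.00385 >1
Interval (-16.0000, 0).

(-16.0000,0); λ=-4 ⇒ h* = (16)/4 = 4.0000.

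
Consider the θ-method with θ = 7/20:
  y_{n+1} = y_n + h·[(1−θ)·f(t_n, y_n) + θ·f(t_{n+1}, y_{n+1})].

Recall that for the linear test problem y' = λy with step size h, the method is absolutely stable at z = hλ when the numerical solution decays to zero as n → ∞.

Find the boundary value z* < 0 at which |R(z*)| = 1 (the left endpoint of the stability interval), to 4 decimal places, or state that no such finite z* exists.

z* = -6.6667.

Set f=λy, z=hλ:
  y_{n+1} = y_n + z·[13/20·y_n + 7/20·y_{n+1}] ⇒ (1 − 7/20z)y_{n+1} = (1 + 13/20z)y_n
  Hence R(z) = (1 + 13/20z)/(1 − 7/20z).

Boundary: |R(x)|=1, x<0.
x=-0.39: |R|=0.6568
R=−1: 1+13/20x = −1+7/20x ⇒ -3/10x=2 ⇒ x=2/(-3/10)=-6.6667
Confirm numerically:
  x=-6.339: |R|=0.96946 <1
  x=-5.626: |R|=0.89485 <1
  x=-3.235: |R|=0.51718 <1
  x=-7.228: |R|=1.04771 >1
  x=-6.960: |R|=1.02561 >1
  x=-6.840: |R|=1.01532 >1
Stable set (-6.6667, 0).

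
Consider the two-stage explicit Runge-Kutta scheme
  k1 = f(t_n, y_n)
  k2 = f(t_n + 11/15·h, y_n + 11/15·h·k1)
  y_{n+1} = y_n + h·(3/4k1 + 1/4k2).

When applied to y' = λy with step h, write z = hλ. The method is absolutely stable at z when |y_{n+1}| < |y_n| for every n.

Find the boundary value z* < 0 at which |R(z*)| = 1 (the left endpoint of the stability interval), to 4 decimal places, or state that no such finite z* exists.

z* = -5.4545.

On y'=λy, z=hλ:
  k1=λy_n ⇒ h·k1=z·y_n;  k2=λ(1+11/15z)y_n ⇒ h·k2=z(1+11/15z)y_n
  y_{n+1}/y_n = 1 + 3/4z + 1/4z(1+11/15z) = 1 + z + 11/60z²
  so R(z) = 1 + z + 11/60z².

Solve |R(x)|<1 on ℝ⁻.
x=-1.46: |R|=0.0692
R=1: x+11/60x²=0 ⇒ x=−60/11=-5.4545; min R=1−1/(4·11/60)=-0.3636>−1
Confirm numerically:
  x=-4.537: |R|=0.23680 <1
  x=-3.629: |R|=0.21457 <1
  x=-2.428: |R|=0.34722 <1
  x=-5.803: |R|=1.37071 >1
  x=-5.742: |R|=1.30260 >1
  x=-5.564: |R|=1.11165 >1
Stable set (-5.4545, 0).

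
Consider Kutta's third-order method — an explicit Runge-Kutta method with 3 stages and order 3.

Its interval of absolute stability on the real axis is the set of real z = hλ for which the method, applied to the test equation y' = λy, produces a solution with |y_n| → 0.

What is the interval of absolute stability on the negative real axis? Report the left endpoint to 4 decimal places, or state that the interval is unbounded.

(-2.5127, 0).

On y'=λy, z=hλ:
  order 3, 3-stage ⇒ R(z)=1+z+z^2/2+z^3/6
  (e.g. R(-1.53)=0.04352, |R|=0.04352)

Need |R(x)|<1, x<0.
x=-1.53: |R|=0.0435
|R(-2.87)|=1.6915 |R(-1.95)|=0.2846 |R(-1.7)|=0.0738
Bisect:
  x_lo=-3.1512 |R|=2.4015  x_hi=-0.1028 |R|=0.9023
  mid=-1.62703 |R|=0.02127 →hi
  mid=-2.38913 |R|=0.80799 →hi
  mid=-2.77018 |R|=1.47624 →lo
  mid=-2.57965 |R|=1.11345 →lo
  mid=-2.48439 |R|=0.95398 →hi
  mid=-2.53202 |R|=1.03198 →lo
  mid=-2.50821 |R|=0.99255 →hi
  mid=-2.52011 |R|=1.01216 →lo
  mid=-2.51416 |R|=1.00233 →lo
  mid=-2.51118 |R|=0.99743 →hi
  ...
  [-2.51286,-2.51267] ⇒ x*=-2.5127
Stable set (-2.5127, 0).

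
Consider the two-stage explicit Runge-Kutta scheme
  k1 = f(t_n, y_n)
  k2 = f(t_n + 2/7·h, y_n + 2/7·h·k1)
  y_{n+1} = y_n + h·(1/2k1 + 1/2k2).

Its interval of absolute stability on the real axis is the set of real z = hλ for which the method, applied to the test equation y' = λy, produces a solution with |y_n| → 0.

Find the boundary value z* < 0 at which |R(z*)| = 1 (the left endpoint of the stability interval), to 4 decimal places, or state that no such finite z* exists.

left endpoint -7.0000.

On y'=λy, z=hλ:
  k1=λy_n ⇒ h·k1=z·y_n;  k2=λ(1+2/7z)y_n ⇒ h·k2=z(1+2/7z)y_n
  y_{n+1}/y_n = 1 + 1/2z + 1/2z(1+2/7z) = 1 + z + 1/7z²
  Hence R(z) = 1 + z + 1/7z².

Boundary: |R(x)|=1, x<0.
x=-1.66: |R|=0.2663
R=1: x+1/7x²=0 ⇒ x=−7=-7.0000; min R=1−1/(4·1/7)=-0.7500>−1
Confirm numerically:
  x=-6.307: |R|=0.37561 <1
  x=-5.616: |R|=0.11036 <1
  x=-4.698: |R|=0.54497 <1
  x=-3.678: |R|=0.74547 <1
  x=-7.402: |R|=1.42509 >1
  x=-7.285: |R|=1.29660 >1
  x=-7.202: |R|=1.20783 >1
So |R|<1 on (-7.0000, 0).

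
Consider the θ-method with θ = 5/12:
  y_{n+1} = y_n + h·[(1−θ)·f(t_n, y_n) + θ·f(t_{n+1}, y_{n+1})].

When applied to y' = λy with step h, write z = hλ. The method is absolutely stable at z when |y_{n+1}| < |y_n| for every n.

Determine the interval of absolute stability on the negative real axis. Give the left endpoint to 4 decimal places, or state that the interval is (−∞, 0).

z∈(-12.0000,0).

On y'=λy, z=hλ:
  y_{n+1} = y_n + z·[7/12·y_n + 5/12·y_{n+1}] ⇒ (1 − 5/12z)y_{n+1} = (1 + 7/12z)y_n
  Hence R(z) = (1 + 7/12z)/(1 − 5/12z).

Solve |R(x)|<1 on ℝ⁻.
x=-0.63: |R|=0.5010
R=−1: 1+7/12x = −1+5/12x ⇒ -1/6x=2 ⇒ x=2/(-1/6)=-12.0000
Confirm numerically:
  x=-10.805: |R|=0.96380 <1
  x=-7.204: |R|=0.80025 <1
  x=-6.887: |R|=0.77978 <1
  x=-6.779: |R|=0.77248 <1
  x=-12.596: |R|=1.01590 >1
  x=-12.264: |R|=1.00720 >1
So |R|<1 on (-12.0000, 0).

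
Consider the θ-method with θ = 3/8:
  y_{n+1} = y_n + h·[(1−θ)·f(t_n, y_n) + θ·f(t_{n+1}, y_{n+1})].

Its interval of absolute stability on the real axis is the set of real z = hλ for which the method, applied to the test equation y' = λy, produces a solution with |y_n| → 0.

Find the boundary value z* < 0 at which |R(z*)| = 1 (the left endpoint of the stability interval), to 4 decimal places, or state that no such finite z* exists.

left endpoint -8.0000.

Set f=λy, z=hλ:
  y_{n+1} = y_n + z·[5/8·y_n + 3/8·y_{n+1}] ⇒ (1 − 3/8z)y_{n+1} = (1 + 5/8z)y_n
  Hence R(z) = (1 + 5/8z)/(1 − 3/8z).

Find x<0 with |R(x)|<1.
x=-1.62: |R|=0.0078
R=−1: 1+5/8x = −1+3/8x ⇒ -1/4x=2 ⇒ x=2/(-1/4)=-8.0000
Confirm numerically:
  x=-6.984: |R|=0.92981 <1
  x=-5.742: |R|=0.82098 <1
  x=-5.208: |R|=0.76363 <1
  x=-8.459: |R|=1.02750 >1
  x=-8.235: |R|=1.01437 >1
Interval (-8.0000, 0).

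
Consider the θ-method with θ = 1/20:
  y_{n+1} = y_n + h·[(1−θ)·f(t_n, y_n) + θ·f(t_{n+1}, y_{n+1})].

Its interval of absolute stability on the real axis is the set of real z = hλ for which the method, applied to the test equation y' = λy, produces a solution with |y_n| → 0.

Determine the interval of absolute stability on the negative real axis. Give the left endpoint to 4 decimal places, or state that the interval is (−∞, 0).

(-2.2222, 0).

Set f=λy, z=hλ:
  y_{n+1} = y_n + z·[19/20·y_n + 1/20·y_{n+1}] ⇒ (1 − 1/20z)y_{n+1} = (1 + 19/20z)y_n
  R(z) = (1 + 19/20z)/(1 − 1/20z).

Find x<0 with |R(x)|<1.
x=-0.95: |R|=0.0931
R=−1: 1+19/20x = −1+1/20x ⇒ -9/10x=2 ⇒ x=2/(-9/10)=-2.2222
Confirm numerically:
  x=-1.836: |R|=0.68163 <1
  x=-1.634: |R|=0.51059 <1
  x=-0.937: |R|=0.10493 <1
  x=-2.377: |R|=1.12450 >1
  x=-2.331: |R|=1.08768 >1
Stable set (-2.2222, 0).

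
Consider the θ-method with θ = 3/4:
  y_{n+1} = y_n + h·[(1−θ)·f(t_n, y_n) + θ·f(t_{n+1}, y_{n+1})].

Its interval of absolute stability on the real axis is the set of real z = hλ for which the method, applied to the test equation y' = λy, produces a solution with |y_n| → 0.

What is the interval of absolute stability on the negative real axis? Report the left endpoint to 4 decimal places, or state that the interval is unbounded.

interval (−∞, 0).

On y'=λy, z=hλ:
  y_{n+1} = y_n + z·[1/4·y_n + 3/4·y_{n+1}] ⇒ (1 − 3/4z)y_{n+1} = (1 + 1/4z)y_n
  ⇒ R(z) = (1 + 1/4z)/(1 − 3/4z).

Need |R(x)|<1, x<0.
x=-0.62: |R|=0.5768
x=-2: |R|=0.2000
x=-10: |R|=0.1765
x=-100: |R|=0.3158
θ=3/4≥1/2 ⇒ |1+1/4x|<|1−3/4x| ∀x<0 ⇒ unbounded interval.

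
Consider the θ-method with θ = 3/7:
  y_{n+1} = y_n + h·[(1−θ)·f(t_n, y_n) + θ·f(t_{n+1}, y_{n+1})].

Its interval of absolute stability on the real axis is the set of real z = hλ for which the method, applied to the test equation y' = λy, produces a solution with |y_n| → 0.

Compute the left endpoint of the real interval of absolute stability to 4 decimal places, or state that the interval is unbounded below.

left endpoint -14.0000.

With y'=λy (z=hλ):
  y_{n+1} = y_n + z·[4/7·y_n + 3/7·y_{n+1}] ⇒ (1 − 3/7z)y_{n+1} = (1 + 4/7z)y_n
  Hence R(z) = (1 + 4/7z)/(1 − 3/7z).

Need |R(x)|<1, x<0.
x=-1.66: |R|=0.0301
R=−1: 1+4/7x = −1+3/7x ⇒ -1/7x=2 ⇒ x=2/(-1/7)=-14.0000
Confirm numerically:
  x=-12.519: |R|=0.96676 <1
  x=-9.840: |R|=0.88609 <1
  x=-8.780: |R|=0.84343 <1
  x=-6.032: |R|=0.68250 <1
  x=-14.464: |R|=1.00921 >1
  x=-14.432: |R|=1.00859 >1
  x=-14.117: |R|=1.00237 >1
Stable set (-14.0000, 0).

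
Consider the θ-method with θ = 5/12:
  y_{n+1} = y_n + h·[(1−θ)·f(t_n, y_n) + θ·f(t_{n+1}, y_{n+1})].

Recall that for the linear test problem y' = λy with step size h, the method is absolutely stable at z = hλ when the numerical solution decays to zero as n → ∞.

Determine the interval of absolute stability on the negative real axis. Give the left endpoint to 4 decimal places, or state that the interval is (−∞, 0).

With y'=λy (z=hλ):
  y_{n+1} = y_n + z·[7/12·y_n + 5/12·y_{n+1}] ⇒ (1 − 5/12z)y_{n+1} = (1 + 7/12z)y_n
  Hence R(z) = (1 + 7/12z)/(1 − 5/12z).

Need |R(x)|<1, x<0.
x=-1.27: |R|=0.1695
R=−1: 1+7/12x = −1+5/12x ⇒ -1/6x=2 ⇒ x=2/(-1/6)=-12.0000
Confirm numerically:
  x=-11.349: |R|=0.98106 <1
  x=-11.300: |R|=0.97956 <1
  x=-9.924: |R|=0.93262 <1
  x=-5.877: |R|=0.70410 <1
  x=-12.347: |R|=1.00941 >1
  x=-12.232: |R|=1.00634 >1
Interval (-12.0000, 0).

z∈(-12.0000,0).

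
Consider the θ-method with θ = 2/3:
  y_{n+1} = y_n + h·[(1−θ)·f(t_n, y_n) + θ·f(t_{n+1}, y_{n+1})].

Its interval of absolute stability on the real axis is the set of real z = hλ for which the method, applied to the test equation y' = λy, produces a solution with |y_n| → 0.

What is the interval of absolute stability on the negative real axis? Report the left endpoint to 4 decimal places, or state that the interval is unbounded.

(−∞, 0) — no finite endpoint.

On y'=λy, z=hλ:
  y_{n+1} = y_n + z·[1/3·y_n + 2/3·y_{n+1}] ⇒ (1 − 2/3z)y_{n+1} = (1 + 1/3z)y_n
  so R(z) = (1 + 1/3z)/(1 − 2/3z).

Solve |R(x)|<1 on ℝ⁻.
x=-1.14: |R|=0.3523
x=-2: |R|=0.1429
x=-10: |R|=0.3043
x=-100: |R|=0.4778
θ=2/3≥1/2 ⇒ |1+1/3x|<|1−2/3x| ∀x<0 ⇒ unbounded interval.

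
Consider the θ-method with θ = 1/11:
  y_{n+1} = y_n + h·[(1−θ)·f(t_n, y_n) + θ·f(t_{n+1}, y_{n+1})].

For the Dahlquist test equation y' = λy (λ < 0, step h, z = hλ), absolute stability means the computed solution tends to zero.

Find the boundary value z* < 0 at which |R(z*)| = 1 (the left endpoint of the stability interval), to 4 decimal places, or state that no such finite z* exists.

left endpoint -2.4444.

Set f=λy, z=hλ:
  y_{n+1} = y_n + z·[10/11·y_n + 1/11·y_{n+1}] ⇒ (1 − 1/11z)y_{n+1} = (1 + 10/11z)y_n
  ⇒ R(z) = (1 + 10/11z)/(1 − 1/11z).

Find x<0 with |R(x)|<1.
x=-1.05: |R|=0.0415
R=−1: 1+10/11x = −1+1/11x ⇒ -9/11x=2 ⇒ x=2/(-9/11)=-2.4444
Confirm numerically:
  x=-2.359: |R|=0.94244 <1
  x=-2.038: |R|=0.71944 <1
  x=-1.624: |R|=0.41508 <1
  x=-1.331: |R|=0.18733 <1
  x=-2.638: |R|=1.12773 >1
  x=-2.523: |R|=1.05228 >1
  x=-2.495: |R|=1.03372 >1
Stable set (-2.4444, 0).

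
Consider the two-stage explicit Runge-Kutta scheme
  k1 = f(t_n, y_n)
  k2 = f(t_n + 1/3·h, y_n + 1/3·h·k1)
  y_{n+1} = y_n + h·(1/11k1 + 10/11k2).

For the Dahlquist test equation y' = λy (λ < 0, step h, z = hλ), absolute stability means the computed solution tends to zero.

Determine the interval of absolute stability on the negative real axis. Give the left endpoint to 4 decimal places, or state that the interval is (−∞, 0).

(-3.3000, 0).

With y'=λy (z=hλ):
  k1=λy_n ⇒ h·k1=z·y_n;  k2=λ(1+1/3z)y_n ⇒ h·k2=z(1+1/3z)y_n
  y_{n+1}/y_n = 1 + 1/11z + 10/11z(1+1/3z) = 1 + z + 10/33z²
  so R(z) = 1 + z + 10/33z².

Need |R(x)|<1, x<0.
x=-1.54: |R|=0.1787
R=1: x+10/33x²=0 ⇒ x=−33/10=-3.3000; min R=1−1/(4·10/33)=0.1750>−1
Confirm numerically:
  x=-2.185: |R|=0.26173 <1
  x=-1.965: |R|=0.20507 <1
  x=-1.783: |R|=0.18036 <1
  x=-1.595: |R|=0.17592 <1
  x=-3.718: |R|=1.47095 >1
  x=-3.516: |R|=1.23014 >1
So |R|<1 on (-3.3000, 0).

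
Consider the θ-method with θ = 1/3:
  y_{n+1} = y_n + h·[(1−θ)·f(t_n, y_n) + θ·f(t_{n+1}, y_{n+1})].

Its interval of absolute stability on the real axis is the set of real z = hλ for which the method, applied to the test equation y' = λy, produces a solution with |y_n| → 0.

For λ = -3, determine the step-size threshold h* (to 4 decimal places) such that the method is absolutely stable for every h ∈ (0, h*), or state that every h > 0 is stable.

Set f=λy, z=hλ:
  y_{n+1} = y_n + z·[2/3·y_n + 1/3·y_{n+1}] ⇒ (1 − 1/3z)y_{n+1} = (1 + 2/3z)y_n
  Hence R(z) = (1 + 2/3z)/(1 − 1/3z).

Solve |R(x)|<1 on ℝ⁻.
x=-0.81: |R|=0.3622
R=−1: 1+2/3x = −1+1/3x ⇒ -1/3x=2 ⇒ x=2/(-1/3)=-6.0000
Confirm numerically:
  x=-5.654: |R|=0.96002 <1
  x=-4.556: |R|=0.80889 <1
  x=-4.533: |R|=0.80526 <1
  x=-4.092: |R|=0.73096 <1
  x=-6.537: |R|=1.05631 >1
  x=-6.474: |R|=1.05003 >1
  x=-6.363: |R|=1.03877 >1
Interval (-6.0000, 0).

(-6.0000,0); λ=-3 ⇒ h* = (6)/3 = 2.0000.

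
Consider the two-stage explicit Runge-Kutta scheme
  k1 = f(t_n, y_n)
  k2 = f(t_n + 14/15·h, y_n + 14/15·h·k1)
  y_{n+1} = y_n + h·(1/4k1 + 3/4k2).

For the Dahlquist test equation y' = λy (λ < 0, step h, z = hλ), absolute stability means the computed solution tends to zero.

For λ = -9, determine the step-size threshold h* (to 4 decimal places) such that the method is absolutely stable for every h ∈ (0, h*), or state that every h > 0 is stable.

With y'=λy (z=hλ):
  k1=λy_n ⇒ h·k1=z·y_n;  k2=λ(1+14/15z)y_n ⇒ h·k2=z(1+14/15z)y_n
  y_{n+1}/y_n = 1 + 1/4z + 3/4z(1+14/15z) = 1 + z + 7/10z²
  R(z) = 1 + z + 7/10z².

Solve |R(x)|<1 on ℝ⁻.
x=-1.62: |R|=1.2171
R=1: x+7/10x²=0 ⇒ x=−10/7=-1.4286; min R=1−1/(4·7/10)=0.6429>−1
Confirm numerically:
  x=-1.378: |R|=0.95122 <1
  x=-0.706: |R|=0.64291 <1
  x=-0.599: |R|=0.65216 <1
  x=-1.971: |R|=1.74839 >1
  x=-1.548: |R|=1.12941 >1
  x=-1.523: |R|=1.10067 >1
Stable set (-1.4286, 0).

(-1.4286,0); λ=-9 ⇒ h* = (10/7)/9 = 0.1587.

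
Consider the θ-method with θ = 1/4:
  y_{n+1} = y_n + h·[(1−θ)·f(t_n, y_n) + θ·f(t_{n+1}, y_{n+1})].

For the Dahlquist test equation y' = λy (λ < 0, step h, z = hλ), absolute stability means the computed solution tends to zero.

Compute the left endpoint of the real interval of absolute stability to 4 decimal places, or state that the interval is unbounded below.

On y'=λy, z=hλ:
  y_{n+1} = y_n + z·[3/4·y_n + 1/4·y_{n+1}] ⇒ (1 − 1/4z)y_{n+1} = (1 + 3/4z)y_n
  R(z) = (1 + 3/4z)/(1 − 1/4z).

Need |R(x)|<1, x<0.
x=-1.73: |R|=0.2077
R=−1: 1+3/4x = −1+1/4x ⇒ -1/2x=2 ⇒ x=2/(-1/2)=-4.0000
Confirm numerically:
  x=-2.457: |R|=0.52207 <1
  x=-2.181: |R|=0.41142 <1
  x=-2.121: |R|=0.38605 <1
  x=-4.563: |R|=1.13150 >1
  x=-4.240: |R|=1.05825 >1
  x=-4.121: |R|=1.02980 >1
Stable set (-4.0000, 0).

left endpoint -4.0000.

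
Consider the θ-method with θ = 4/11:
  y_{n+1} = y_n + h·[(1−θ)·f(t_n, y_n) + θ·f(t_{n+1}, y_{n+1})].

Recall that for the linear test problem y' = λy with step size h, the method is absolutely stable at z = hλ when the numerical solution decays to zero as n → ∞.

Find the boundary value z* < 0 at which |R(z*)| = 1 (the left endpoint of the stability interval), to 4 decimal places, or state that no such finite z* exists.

Set f=λy, z=hλ:
  y_{n+1} = y_n + z·[7/11·y_n + 4/11·y_{n+1}] ⇒ (1 − 4/11z)y_{n+1} = (1 + 7/11z)y_n
  Hence R(z) = (1 + 7/11z)/(1 − 4/11z).

Need |R(x)|<1, x<0.
x=-1.6: |R|=0.0115
R=−1: 1+7/11x = −1+4/11x ⇒ -3/11x=2 ⇒ x=2/(-3/11)=-7.3333
Confirm numerically:
  x=-7.202: |R|=0.99010 <1
  x=-6.318: |R|=0.91602 <1
  x=-5.196: |R|=0.79826 <1
  x=-4.950: |R|=0.76786 <1
  x=-7.791: |R|=1.03256 >1
  x=-7.526: |R|=1.01406 >1
Interval (-7.3333, 0).

left endpoint -7.3333.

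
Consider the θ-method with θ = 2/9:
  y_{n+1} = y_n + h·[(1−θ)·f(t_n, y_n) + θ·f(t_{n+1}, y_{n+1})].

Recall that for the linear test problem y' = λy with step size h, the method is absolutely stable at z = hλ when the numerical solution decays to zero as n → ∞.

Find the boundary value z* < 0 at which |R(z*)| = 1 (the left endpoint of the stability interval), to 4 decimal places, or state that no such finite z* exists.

With y'=λy (z=hλ):
  y_{n+1} = y_n + z·[7/9·y_n + 2/9·y_{n+1}] ⇒ (1 − 2/9z)y_{n+1} = (1 + 7/9z)y_n
  Hence R(z) = (1 + 7/9z)/(1 − 2/9z).

Boundary: |R(x)|=1, x<0.
x=-1.17: |R|=0.0714
R=−1: 1+7/9x = −1+2/9x ⇒ -5/9x=2 ⇒ x=2/(-5/9)=-3.6000
Confirm numerically:
  x=-1.966: |R|=0.36823 <1
  x=-1.728: |R|=0.24855 <1
  x=-1.521: |R|=0.13677 <1
  x=-1.449: |R|=0.09607 <1
  x=-4.074: |R|=1.13821 >1
  x=-3.759: |R|=1.04813 >1
Interval (-3.6000, 0).

z* = -3.6000.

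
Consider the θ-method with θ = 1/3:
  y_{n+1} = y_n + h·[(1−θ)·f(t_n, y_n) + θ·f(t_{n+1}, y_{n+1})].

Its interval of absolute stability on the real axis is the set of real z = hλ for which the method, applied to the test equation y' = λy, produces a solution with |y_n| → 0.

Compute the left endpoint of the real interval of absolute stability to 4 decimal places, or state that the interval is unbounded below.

Set f=λy, z=hλ:
  y_{n+1} = y_n + z·[2/3·y_n + 1/3·y_{n+1}] ⇒ (1 − 1/3z)y_{n+1} = (1 + 2/3z)y_n
  so R(z) = (1 + 2/3z)/(1 − 1/3z).

Find x<0 with |R(x)|<1.
x=-1.58: |R|=0.0349
R=−1: 1+2/3x = −1+1/3x ⇒ -1/3x=2 ⇒ x=2/(-1/3)=-6.0000
Confirm numerically:
  x=-5.518: |R|=0.94341 <1
  x=-5.226: |R|=0.90591 <1
  x=-4.545: |R|=0.80716 <1
  x=-4.342: |R|=0.77418 <1
  x=-6.496: |R|=1.05223 >1
  x=-6.438: |R|=1.04641 >1
  x=-6.071: |R|=1.00783 >1
So |R|<1 on (-6.0000, 0).

left endpoint -6.0000.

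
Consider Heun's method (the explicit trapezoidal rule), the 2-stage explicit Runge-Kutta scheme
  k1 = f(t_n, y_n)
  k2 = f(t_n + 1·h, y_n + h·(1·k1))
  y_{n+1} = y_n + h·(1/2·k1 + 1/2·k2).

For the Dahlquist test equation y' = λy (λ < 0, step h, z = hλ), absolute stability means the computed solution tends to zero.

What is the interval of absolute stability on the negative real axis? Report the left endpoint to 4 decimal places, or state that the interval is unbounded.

(-2.0000, 0).

Test eqn y'=λy, z=hλ:
  order 2, 2-stage ⇒ R(z)=1+z+z^2/2
  (e.g. R(-1.64)=0.70480, |R|=0.70480)

Solve |R(x)|<1 on ℝ⁻.
x=-1.64: |R|=0.7048
|R(-2.33)|=1.3845 |R(-1.73)|=0.7664 |R(-1.42)|=0.5882
Bisect:
  x_lo=-2.5554 |R|=1.7096  x_hi=-0.1990 |R|=0.8208
  mid=-1.37719 |R|=0.57114 →hi
  mid=-1.96629 |R|=0.96686 →hi
  mid=-2.26084 |R|=1.29486 →lo
  mid=-2.11357 |R|=1.12002 →lo
  mid=-2.03993 |R|=1.04073 →lo
  mid=-2.00311 |R|=1.00312 →lo
  mid=-1.98470 |R|=0.98482 →hi
  ...
  [-2.00009,-1.99995] ⇒ x*=-2.0000
Stable set (-2.0000, 0).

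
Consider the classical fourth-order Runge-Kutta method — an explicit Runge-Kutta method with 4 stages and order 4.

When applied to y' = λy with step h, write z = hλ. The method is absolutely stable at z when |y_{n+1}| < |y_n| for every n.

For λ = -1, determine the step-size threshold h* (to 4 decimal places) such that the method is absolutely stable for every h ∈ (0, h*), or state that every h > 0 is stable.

(-2.7853,0); λ=-1 ⇒ h* = 2.7853.

With y'=λy (z=hλ):
  order 4, 4-stage ⇒ R(z)=1+z+z^2/2+z^3/6+z^4/24
  (e.g. R(-1.79)=0.28392, |R|=0.28392)

Solve |R(x)|<1 on ℝ⁻.
x=-1.79: |R|=0.2839
|R(-2.55)|=0.6995 |R(-1.36)|=0.2881 |R(-0.65)|=0.5229
Bisect:
  x_lo=-3.3415 |R|=2.2176  x_hi=-0.1974 |R|=0.8209
  mid=-1.76944 |R|=0.28113 →hi
  mid=-2.55547 |R|=0.70530 →hi
  mid=-2.94849 |R|=1.27524 →lo
  mid=-2.75198 |R|=0.95092 →hi
  mid=-2.85023 |R|=1.10240 →lo
  mid=-2.80111 |R|=1.02410 →lo
  mid=-2.77654 |R|=0.98689 →hi
  mid=-2.78882 |R|=1.00534 →lo
  ...
  [-2.78537,-2.78518] ⇒ x*=-2.7853
So |R|<1 on (-2.7853, 0).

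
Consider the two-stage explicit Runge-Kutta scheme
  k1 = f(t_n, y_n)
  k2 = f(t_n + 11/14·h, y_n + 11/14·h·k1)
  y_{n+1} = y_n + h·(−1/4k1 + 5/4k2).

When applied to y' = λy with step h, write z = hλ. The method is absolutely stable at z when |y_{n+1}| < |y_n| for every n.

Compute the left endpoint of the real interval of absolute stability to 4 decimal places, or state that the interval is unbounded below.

left endpoint -1.0182.

Test eqn y'=λy, z=hλ:
  k1=λy_n ⇒ h·k1=z·y_n;  k2=λ(1+11/14z)y_n ⇒ h·k2=z(1+11/14z)y_n
  y_{n+1}/y_n = 1 − 1/4z + 5/4z(1+11/14z) = 1 + z + 55/56z²
  R(z) = 1 + z + 55/56z².

Find x<0 with |R(x)|<1.
x=-0.51: |R|=0.7455
R=1: x+55/56x²=0 ⇒ x=−56/55=-1.0182; min R=1−1/(4·55/56)=0.7455>−1
Confirm numerically:
  x=-0.982: |R|=0.96510 <1
  x=-0.765: |R|=0.80977 <1
  x=-0.657: |R|=0.76694 <1
  x=-0.621: |R|=0.75775 <1
  x=-1.457: |R|=1.62794 >1
  x=-1.173: |R|=1.17836 >1
Stable set (-1.0182, 0).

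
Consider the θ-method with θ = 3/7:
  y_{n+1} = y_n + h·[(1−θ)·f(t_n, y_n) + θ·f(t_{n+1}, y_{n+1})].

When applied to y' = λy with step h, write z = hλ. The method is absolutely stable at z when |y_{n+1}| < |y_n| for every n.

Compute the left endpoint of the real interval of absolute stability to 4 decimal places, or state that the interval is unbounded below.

left endpoint -14.0000.

Test eqn y'=λy, z=hλ:
  y_{n+1} = y_n + z·[4/7·y_n + 3/7·y_{n+1}] ⇒ (1 − 3/7z)y_{n+1} = (1 + 4/7z)y_n
  Hence R(z) = (1 + 4/7z)/(1 − 3/7z).

Find x<0 with |R(x)|<1.
x=-1.18: |R|=0.2163
R=−1: 1+4/7x = −1+3/7x ⇒ -1/7x=2 ⇒ x=2/(-1/7)=-14.0000
Confirm numerically:
  x=-13.817: |R|=0.99622 <1
  x=-13.501: |R|=0.98950 <1
  x=-9.372: |R|=0.86821 <1
  x=-14.453: |R|=1.00900 >1
  x=-14.030: |R|=1.00061 >1
So |R|<1 on (-14.0000, 0).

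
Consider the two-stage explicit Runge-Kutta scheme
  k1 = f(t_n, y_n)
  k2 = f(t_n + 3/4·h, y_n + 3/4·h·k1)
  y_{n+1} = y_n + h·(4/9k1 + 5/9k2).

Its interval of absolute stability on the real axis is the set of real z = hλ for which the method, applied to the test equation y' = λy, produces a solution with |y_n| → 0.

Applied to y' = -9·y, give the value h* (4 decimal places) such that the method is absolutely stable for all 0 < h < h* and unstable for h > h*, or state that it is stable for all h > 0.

On y'=λy, z=hλ:
  k1=λy_n ⇒ h·k1=z·y_n;  k2=λ(1+3/4z)y_n ⇒ h·k2=z(1+3/4z)y_n
  y_{n+1}/y_n = 1 + 4/9z + 5/9z(1+3/4z) = 1 + z + 5/12z²
  Hence R(z) = 1 + z + 5/12z².

Find x<0 with |R(x)|<1.
x=-0.5: |R|=0.6042
R=1: x+5/12x²=0 ⇒ x=−12/5=-2.4000; min R=1−1/(4·5/12)=0.4000>−1
Confirm numerically:
  x=-2.240: |R|=0.85067 <1
  x=-1.755: |R|=0.52834 <1
  x=-1.403: |R|=0.41717 <1
  x=-1.148: |R|=0.40113 <1
  x=-2.858: |R|=1.54540 >1
  x=-2.780: |R|=1.44017 >1
  x=-2.437: |R|=1.03757 >1
So |R|<1 on (-2.4000, 0).

(-2.4000,0); λ=-9 ⇒ h* = (12/5)/9 = 0.2667.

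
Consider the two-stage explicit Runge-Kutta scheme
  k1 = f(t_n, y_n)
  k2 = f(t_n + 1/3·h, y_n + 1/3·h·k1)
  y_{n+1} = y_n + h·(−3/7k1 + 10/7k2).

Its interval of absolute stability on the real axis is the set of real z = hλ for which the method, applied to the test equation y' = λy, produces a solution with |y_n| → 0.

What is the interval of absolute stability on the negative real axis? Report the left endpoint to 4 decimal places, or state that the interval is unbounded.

z∈(-2.1000,0).

Test eqn y'=λy, z=hλ:
  k1=λy_n ⇒ h·k1=z·y_n;  k2=λ(1+1/3z)y_n ⇒ h·k2=z(1+1/3z)y_n
  y_{n+1}/y_n = 1 − 3/7z + 10/7z(1+1/3z) = 1 + z + 10/21z²
  R(z) = 1 + z + 10/21z².

Need |R(x)|<1, x<0.
x=-1.55: |R|=0.5940
R=1: x+10/21x²=0 ⇒ x=−21/10=-2.1000; min R=1−1/(4·10/21)=0.4750>−1
Confirm numerically:
  x=-1.842: |R|=0.77370 <1
  x=-1.481: |R|=0.56346 <1
  x=-1.027: |R|=0.47525 <1
  x=-2.600: |R|=1.61905 >1
  x=-2.155: |R|=1.05644 >1
Stable set (-2.1000, 0).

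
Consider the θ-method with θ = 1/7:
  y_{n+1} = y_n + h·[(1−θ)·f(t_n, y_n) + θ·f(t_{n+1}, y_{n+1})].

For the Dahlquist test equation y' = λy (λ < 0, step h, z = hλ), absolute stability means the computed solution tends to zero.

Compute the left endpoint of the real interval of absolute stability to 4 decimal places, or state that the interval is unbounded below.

Set f=λy, z=hλ:
  y_{n+1} = y_n + z·[6/7·y_n + 1/7·y_{n+1}] ⇒ (1 − 1/7z)y_{n+1} = (1 + 6/7z)y_n
  R(z) = (1 + 6/7z)/(1 − 1/7z).

Need |R(x)|<1, x<0.
x=-0.36: |R|=0.6576
R=−1: 1+6/7x = −1+1/7x ⇒ -5/7x=2 ⇒ x=2/(-5/7)=-2.8000
Confirm numerically:
  x=-2.544: |R|=0.86588 <1
  x=-1.763: |R|=0.40831 <1
  x=-1.177: |R|=0.00758 <1
  x=-3.289: |R|=1.23763 >1
  x=-3.059: |R|=1.12874 >1
  x=-2.919: |R|=1.05999 >1
Interval (-2.8000, 0).

z* = -2.8000.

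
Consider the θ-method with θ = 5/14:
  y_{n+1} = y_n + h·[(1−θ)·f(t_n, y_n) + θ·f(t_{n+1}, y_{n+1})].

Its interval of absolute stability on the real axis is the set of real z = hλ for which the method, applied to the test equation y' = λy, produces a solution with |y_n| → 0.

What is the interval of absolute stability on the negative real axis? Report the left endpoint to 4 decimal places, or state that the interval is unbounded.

On y'=λy, z=hλ:
  y_{n+1} = y_n + z·[9/14·y_n + 5/14·y_{n+1}] ⇒ (1 − 5/14z)y_{n+1} = (1 + 9/14z)y_n
  Hence R(z) = (1 + 9/14z)/(1 − 5/14z).

Solve |R(x)|<1 on ℝ⁻.
x=-1.29: |R|=0.1169
R=−1: 1+9/14x = −1+5/14x ⇒ -2/7x=2 ⇒ x=2/(-2/7)=-7.0000
Confirm numerically:
  x=-5.316: |R|=0.83401 <1
  x=-3.331: |R|=0.52125 <1
  x=-3.168: |R|=0.48633 <1
  x=-2.817: |R|=0.40424 <1
  x=-7.374: |R|=1.02941 >1
  x=-7.295: |R|=1.02338 >1
  x=-7.187: |R|=1.01498 >1
So |R|<1 on (-7.0000, 0).

(-7.0000, 0).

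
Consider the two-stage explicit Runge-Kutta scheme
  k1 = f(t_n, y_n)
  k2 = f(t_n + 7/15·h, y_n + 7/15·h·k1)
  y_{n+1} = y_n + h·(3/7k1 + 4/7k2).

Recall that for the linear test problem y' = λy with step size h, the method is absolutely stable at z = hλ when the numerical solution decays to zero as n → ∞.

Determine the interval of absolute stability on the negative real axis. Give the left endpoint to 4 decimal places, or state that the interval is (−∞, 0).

z∈(-3.7500,0).

On y'=λy, z=hλ:
  k1=λy_n ⇒ h·k1=z·y_n;  k2=λ(1+7/15z)y_n ⇒ h·k2=z(1+7/15z)y_n
  y_{n+1}/y_n = 1 + 3/7z + 4/7z(1+7/15z) = 1 + z + 4/15z²
  ⇒ R(z) = 1 + z + 4/15z².

Boundary: |R(x)|=1, x<0.
x=-0.76: |R|=0.3940
R=1: x+4/15x²=0 ⇒ x=−15/4=-3.7500; min R=1−1/(4·4/15)=0.0625>−1
Confirm numerically:
  x=-3.208: |R|=0.53634 <1
  x=-2.914: |R|=0.35037 <1
  x=-1.782: |R|=0.06481 <1
  x=-4.183: |R|=1.48300 >1
  x=-3.959: |R|=1.22065 >1
Stable set (-3.7500, 0).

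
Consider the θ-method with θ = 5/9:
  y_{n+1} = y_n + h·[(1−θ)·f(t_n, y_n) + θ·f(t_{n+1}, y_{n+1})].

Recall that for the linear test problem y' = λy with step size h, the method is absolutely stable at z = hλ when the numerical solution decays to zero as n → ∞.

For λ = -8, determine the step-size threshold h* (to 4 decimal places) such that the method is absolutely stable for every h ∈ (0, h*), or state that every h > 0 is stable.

Test eqn y'=λy, z=hλ:
  y_{n+1} = y_n + z·[4/9·y_n + 5/9·y_{n+1}] ⇒ (1 − 5/9z)y_{n+1} = (1 + 4/9z)y_n
  so R(z) = (1 + 4/9z)/(1 − 5/9z).

Find x<0 with |R(x)|<1.
x=-0.59: |R|=0.5556
x=-2: |R|=0.0526
x=-10: |R|=0.5254
x=-100: |R|=0.7682
θ=5/9≥1/2 ⇒ |1+4/9x|<|1−5/9x| ∀x<0 ⇒ interval (−∞,0).

(−∞, 0) — no finite endpoint. Any h>0 works for λ=-8.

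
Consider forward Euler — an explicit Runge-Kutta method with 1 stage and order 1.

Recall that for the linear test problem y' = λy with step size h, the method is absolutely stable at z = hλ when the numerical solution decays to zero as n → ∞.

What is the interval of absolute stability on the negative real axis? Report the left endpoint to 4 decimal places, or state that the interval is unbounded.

With y'=λy (z=hλ):
  order 1, 1-stage ⇒ R(z)=1+z
  (e.g. R(-1.77)=-0.77000, |R|=0.77000)

Solve |R(x)|<1 on ℝ⁻.
x=-1.77: |R|=0.7700
|R(-1.83)|=0.8300 |R(-1.6)|=0.6000 |R(-1.06)|=0.0600
Bisect:
  x_lo=-2.5396 |R|=1.5396  x_hi=-0.3222 |R|=0.6778
  mid=-1.43089 |R|=0.43089 →hi
  mid=-1.98522 |R|=0.98522 →hi
  mid=-2.26239 |R|=1.26239 →lo
  mid=-2.12380 |R|=1.12380 →lo
  mid=-2.05451 |R|=1.05451 →lo
  mid=-2.01987 |R|=1.01987 →lo
  mid=-2.00254 |R|=1.00254 →lo
  ...
  [-2.00011,-1.99997] ⇒ x*=-2.0000
Stable set (-2.0000, 0).

z∈(-2.0000,0).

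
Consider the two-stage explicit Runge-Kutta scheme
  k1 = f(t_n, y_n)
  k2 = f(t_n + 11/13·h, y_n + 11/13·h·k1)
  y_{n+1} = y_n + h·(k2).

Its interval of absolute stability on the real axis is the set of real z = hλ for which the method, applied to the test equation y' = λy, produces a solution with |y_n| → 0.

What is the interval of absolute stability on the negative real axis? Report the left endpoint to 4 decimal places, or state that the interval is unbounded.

z∈(-1.1818,0).

With y'=λy (z=hλ):
  k1=λy_n ⇒ h·k1=z·y_n;  k2=λ(1+11/13z)y_n ⇒ h·k2=z(1+11/13z)y_n
  y_{n+1}/y_n = 1 + z(1+11/13z) = 1 + z + 11/13z²
  ⇒ R(z) = 1 + z + 11/13z².

Boundary: |R(x)|=1, x<0.
x=-1.69: |R|=1.7267
R=1: x+11/13x²=0 ⇒ x=−13/11=-1.1818; min R=1−1/(4·11/13)=0.7045>−1
Confirm numerically:
  x=-1.115: |R|=0.93696 <1
  x=-0.899: |R|=0.78486 <1
  x=-0.885: |R|=0.77773 <1
  x=-1.699: |R|=1.74351 >1
  x=-1.491: |R|=1.39007 >1
  x=-1.420: |R|=1.28618 >1
Stable set (-1.1818, 0).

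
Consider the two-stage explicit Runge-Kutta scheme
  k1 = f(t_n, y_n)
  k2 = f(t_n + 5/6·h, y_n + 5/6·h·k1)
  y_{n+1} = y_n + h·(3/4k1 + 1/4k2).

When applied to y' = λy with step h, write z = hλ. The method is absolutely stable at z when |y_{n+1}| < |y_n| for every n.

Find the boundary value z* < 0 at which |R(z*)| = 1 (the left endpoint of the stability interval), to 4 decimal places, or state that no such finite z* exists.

On y'=λy, z=hλ:
  k1=λy_n ⇒ h·k1=z·y_n;  k2=λ(1+5/6z)y_n ⇒ h·k2=z(1+5/6z)y_n
  y_{n+1}/y_n = 1 + 3/4z + 1/4z(1+5/6z) = 1 + z + 5/24z²
  ⇒ R(z) = 1 + z + 5/24z².

Find x<0 with |R(x)|<1.
x=-1.27: |R|=0.0660
R=1: x+5/24x²=0 ⇒ x=−24/5=-4.8000; min R=1−1/(4·5/24)=-0.2000>−1
Confirm numerically:
  x=-4.439: |R|=0.66615 <1
  x=-3.671: |R|=0.13655 <1
  x=-3.594: |R|=0.09701 <1
  x=-3.260: |R|=0.04592 <1
  x=-5.238: |R|=1.47797 >1
  x=-5.184: |R|=1.41472 >1
  x=-5.090: |R|=1.30752 >1
Interval (-4.8000, 0).

left endpoint -4.8000.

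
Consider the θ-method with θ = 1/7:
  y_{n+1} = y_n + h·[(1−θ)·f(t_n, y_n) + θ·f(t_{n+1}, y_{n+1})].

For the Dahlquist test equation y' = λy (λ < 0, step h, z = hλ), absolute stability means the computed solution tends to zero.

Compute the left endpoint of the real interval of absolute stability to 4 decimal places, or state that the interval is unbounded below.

On y'=λy, z=hλ:
  y_{n+1} = y_n + z·[6/7·y_n + 1/7·y_{n+1}] ⇒ (1 − 1/7z)y_{n+1} = (1 + 6/7z)y_n
  Hence R(z) = (1 + 6/7z)/(1 − 1/7z).

Find x<0 with |R(x)|<1.
x=-0.49: |R|=0.5421
R=−1: 1+6/7x = −1+1/7x ⇒ -5/7x=2 ⇒ x=2/(-5/7)=-2.8000
Confirm numerically:
  x=-2.526: |R|=0.85618 <1
  x=-2.103: |R|=0.61716 <1
  x=-1.638: |R|=0.32739 <1
  x=-1.584: |R|=0.29171 <1
  x=-3.299: |R|=1.24226 >1
  x=-3.048: |R|=1.12341 >1
So |R|<1 on (-2.8000, 0).

left endpoint -2.8000.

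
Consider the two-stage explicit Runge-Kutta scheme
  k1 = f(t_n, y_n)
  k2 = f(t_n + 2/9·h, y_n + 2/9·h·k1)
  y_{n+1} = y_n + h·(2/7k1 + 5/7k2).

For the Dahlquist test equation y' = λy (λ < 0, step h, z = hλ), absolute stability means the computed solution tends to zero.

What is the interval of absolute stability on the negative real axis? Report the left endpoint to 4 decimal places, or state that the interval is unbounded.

z∈(-6.3000,0).

With y'=λy (z=hλ):
  k1=λy_n ⇒ h·k1=z·y_n;  k2=λ(1+2/9z)y_n ⇒ h·k2=z(1+2/9z)y_n
  y_{n+1}/y_n = 1 + 2/7z + 5/7z(1+2/9z) = 1 + z + 10/63z²
  so R(z) = 1 + z + 10/63z².

Solve |R(x)|<1 on ℝ⁻.
x=-1.78: |R|=0.2771
R=1: x+10/63x²=0 ⇒ x=−63/10=-6.3000; min R=1−1/(4·10/63)=-0.5750>−1
Confirm numerically:
  x=-5.998: |R|=0.71248 <1
  x=-5.390: |R|=0.22144 <1
  x=-4.374: |R|=0.33719 <1
  x=-6.844: |R|=1.59097 >1
  x=-6.691: |R|=1.41527 >1
  x=-6.479: |R|=1.18409 >1
Stable set (-6.3000, 0).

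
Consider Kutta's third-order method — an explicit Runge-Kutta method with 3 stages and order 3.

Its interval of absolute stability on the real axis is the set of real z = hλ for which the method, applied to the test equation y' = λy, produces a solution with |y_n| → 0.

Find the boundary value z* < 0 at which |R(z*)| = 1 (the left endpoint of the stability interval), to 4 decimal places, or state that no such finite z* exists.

z* = -2.5127.

On y'=λy, z=hλ:
  order 3, 3-stage ⇒ R(z)=1+z+z^2/2+z^3/6
  (e.g. R(-1.76)=-0.11983, |R|=0.11983)

Need |R(x)|<1, x<0.
x=-1.76: |R|=0.1198
|R(-1.83)|=0.1770 |R(-1.49)|=0.0687 |R(-0.64)|=0.5211
Bisect:
  x_lo=-3.3837 |R|=3.1160  x_hi=-0.3438 |R|=0.7085
  mid=-1.86379 |R|=0.20598 →hi
  mid=-2.62376 |R|=1.19208 →lo
  mid=-2.24377 |R|=0.60923 →hi
  mid=-2.43377 |R|=0.87478 →hi
  mid=-2.52876 |R|=1.02653 →lo
  mid=-2.48126 |R|=0.94898 →hi
  mid=-2.50501 |R|=0.98733 →hi
  mid=-2.51689 |R|=1.00682 →lo
  mid=-2.51095 |R|=0.99705 →hi
  mid=-2.51392 |R|=1.00193 →lo
  ...
  [-2.51281,-2.51262] ⇒ x*=-2.5127
Interval (-2.5127, 0).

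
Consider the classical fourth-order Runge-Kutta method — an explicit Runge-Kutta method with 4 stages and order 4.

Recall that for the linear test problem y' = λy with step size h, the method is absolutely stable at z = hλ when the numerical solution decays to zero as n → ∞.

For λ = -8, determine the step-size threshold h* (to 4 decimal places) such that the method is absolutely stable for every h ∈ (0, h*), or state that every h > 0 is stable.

(-2.7853,0); λ=-8 ⇒ h* = 0.3482.

Test eqn y'=λy, z=hλ:
  order 4, 4-stage ⇒ R(z)=1+z+z^2/2+z^3/6+z^4/24
  (e.g. R(-0.74)=0.47876, |R|=0.47876)

Boundary: |R(x)|=1, x<0.
x=-0.74: |R|=0.4788
|R(-3.03)|=1.4361 |R(-1.16)|=0.3281 |R(-0.76)|=0.4695
Bisect:
  x_lo=-3.2958 |R|=2.0850  x_hi=-0.0827 |R|=0.9206
  mid=-1.68929 |R|=0.27342 →hi
  mid=-2.49257 |R|=0.64120 →hi
  mid=-2.89420 |R|=1.17701 →lo
  mid=-2.69338 |R|=0.87004 →hi
  mid=-2.79379 |R|=1.01289 →lo
  mid=-2.74359 |R|=0.93892 →hi
  mid=-2.76869 |R|=0.97525 →hi
  ...
  [-2.78536,-2.78516] ⇒ x*=-2.7853
Stable set (-2.7853, 0).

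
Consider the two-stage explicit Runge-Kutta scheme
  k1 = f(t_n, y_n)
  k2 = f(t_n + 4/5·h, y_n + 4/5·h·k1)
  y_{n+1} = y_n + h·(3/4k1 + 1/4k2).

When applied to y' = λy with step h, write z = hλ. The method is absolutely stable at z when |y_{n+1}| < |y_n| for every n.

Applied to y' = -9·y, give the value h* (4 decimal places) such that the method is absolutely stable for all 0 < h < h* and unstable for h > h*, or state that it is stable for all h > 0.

Set f=λy, z=hλ:
  k1=λy_n ⇒ h·k1=z·y_n;  k2=λ(1+4/5z)y_n ⇒ h·k2=z(1+4/5z)y_n
  y_{n+1}/y_n = 1 + 3/4z + 1/4z(1+4/5z) = 1 + z + 1/5z²
  ⇒ R(z) = 1 + z + 1/5z².

Find x<0 with |R(x)|<1.
x=-0.66: |R|=0.4271
R=1: x+1/5x²=0 ⇒ x=−5=-5.0000; min R=1−1/(4·1/5)=-0.2500>−1
Confirm numerically:
  x=-4.829: |R|=0.83485 <1
  x=-3.060: |R|=0.18728 <1
  x=-2.514: |R|=0.24996 <1
  x=-5.403: |R|=1.43548 >1
  x=-5.266: |R|=1.28015 >1
Interval (-5.0000, 0).

(-5.0000,0); λ=-9 ⇒ h* = (5)/9 = 0.5556.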